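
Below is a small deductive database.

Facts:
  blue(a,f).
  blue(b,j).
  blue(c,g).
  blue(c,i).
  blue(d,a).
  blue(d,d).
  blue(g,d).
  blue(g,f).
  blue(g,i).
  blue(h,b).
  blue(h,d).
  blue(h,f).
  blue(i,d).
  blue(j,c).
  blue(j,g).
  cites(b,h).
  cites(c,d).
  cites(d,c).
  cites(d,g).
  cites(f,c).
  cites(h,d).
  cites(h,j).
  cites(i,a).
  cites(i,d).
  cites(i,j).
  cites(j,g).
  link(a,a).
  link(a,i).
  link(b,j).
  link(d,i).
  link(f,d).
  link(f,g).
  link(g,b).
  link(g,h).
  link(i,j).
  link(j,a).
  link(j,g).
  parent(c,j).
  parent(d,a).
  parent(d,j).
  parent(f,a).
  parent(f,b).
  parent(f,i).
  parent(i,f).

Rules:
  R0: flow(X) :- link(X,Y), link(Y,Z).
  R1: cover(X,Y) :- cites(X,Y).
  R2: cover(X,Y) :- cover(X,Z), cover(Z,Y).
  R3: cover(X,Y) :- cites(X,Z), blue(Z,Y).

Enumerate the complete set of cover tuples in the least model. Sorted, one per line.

cover(b,a)
cover(b,b)
cover(b,c)
cover(b,d)
cover(b,f)
cover(b,g)
cover(b,h)
cover(b,i)
cover(b,j)
cover(c,a)
cover(c,c)
cover(c,d)
cover(c,f)
cover(c,g)
cover(c,i)
cover(c,j)
cover(d,a)
cover(d,c)
cover(d,d)
cover(d,f)
cover(d,g)
cover(d,i)
cover(d,j)
cover(f,a)
cover(f,c)
cover(f,d)
cover(f,f)
cover(f,g)
cover(f,i)
cover(f,j)
cover(h,a)
cover(h,c)
cover(h,d)
cover(h,f)
cover(h,g)
cover(h,i)
cover(h,j)
cover(i,a)
cover(i,c)
cover(i,d)
cover(i,f)
cover(i,g)
cover(i,i)
cover(i,j)
cover(j,a)
cover(j,c)
cover(j,d)
cover(j,f)
cover(j,g)
cover(j,i)
cover(j,j)

round 1: derive cover(b,h) via R1 from cites(b,h)
round 1: derive cover(c,d) via R1 from cites(c,d)
round 1: derive cover(d,c) via R1 from cites(d,c)
round 1: derive cover(d,g) via R1 from cites(d,g)
round 1: derive cover(f,c) via R1 from cites(f,c)
round 1: derive cover(h,d) via R1 from cites(h,d)
round 1: derive cover(h,j) via R1 from cites(h,j)
round 1: derive cover(i,a) via R1 from cites(i,a)
round 1: derive cover(i,d) via R1 from cites(i,d)
round 1: derive cover(i,j) via R1 from cites(i,j)
round 1: derive cover(j,g) via R1 from cites(j,g)
round 1: derive cover(b,b) via R3 from cites(b,h), blue(h,b)
round 1: derive cover(b,d) via R3 from cites(b,h), blue(h,d)
round 1: derive cover(b,f) via R3 from cites(b,h), blue(h,f)
round 1: derive cover(c,a) via R3 from cites(c,d), blue(d,a)
round 1: derive cover(d,d) via R3 from cites(d,g), blue(g,d)
round 1: derive cover(d,f) via R3 from cites(d,g), blue(g,f)
round 1: derive cover(d,i) via R3 from cites(d,c), blue(c,i)
round 1: derive cover(f,g) via R3 from cites(f,c), blue(c,g)
round 1: derive cover(f,i) via R3 from cites(f,c), blue(c,i)
round 1: derive cover(h,a) via R3 from cites(h,d), blue(d,a)
round 1: derive cover(h,c) via R3 from cites(h,j), blue(j,c)
round 1: derive cover(h,g) via R3 from cites(h,j), blue(j,g)
round 1: derive cover(i,c) via R3 from cites(i,j), blue(j,c)
round 1: derive cover(i,f) via R3 from cites(i,a), blue(a,f)
round 1: derive cover(i,g) via R3 from cites(i,j), blue(j,g)
round 1: derive cover(j,d) via R3 from cites(j,g), blue(g,d)
round 1: derive cover(j,f) via R3 from cites(j,g), blue(g,f)
round 1: derive cover(j,i) via R3 from cites(j,g), blue(g,i)
round 2: derive cover(b,a) via R2 from cover(b,h), cover(h,a)
round 2: derive cover(b,c) via R2 from cover(b,d), cover(d,c)
round 2: derive cover(b,g) via R2 from cover(b,d), cover(d,g)
round 2: derive cover(b,i) via R2 from cover(b,d), cover(d,i)
round 2: derive cover(b,j) via R2 from cover(b,h), cover(h,j)
round 2: derive cover(c,c) via R2 from cover(c,d), cover(d,c)
round 2: derive cover(c,f) via R2 from cover(c,d), cover(d,f)
round 2: derive cover(c,g) via R2 from cover(c,d), cover(d,g)
round 2: derive cover(c,i) via R2 from cover(c,d), cover(d,i)
round 2: derive cover(d,a) via R2 from cover(d,c), cover(c,a)
round 2: derive cover(d,j) via R2 from cover(d,i), cover(i,j)
round 2: derive cover(f,a) via R2 from cover(f,c), cover(c,a)
round 2: derive cover(f,d) via R2 from cover(f,c), cover(c,d)
round 2: derive cover(f,f) via R2 from cover(f,i), cover(i,f)
round 2: derive cover(f,j) via R2 from cover(f,i), cover(i,j)
round 2: derive cover(h,f) via R2 from cover(h,d), cover(d,f)
round 2: derive cover(h,i) via R2 from cover(h,d), cover(d,i)
round 2: derive cover(i,i) via R2 from cover(i,d), cover(d,i)
round 2: derive cover(j,a) via R2 from cover(j,i), cover(i,a)
round 2: derive cover(j,c) via R2 from cover(j,d), cover(d,c)
round 2: derive cover(j,j) via R2 from cover(j,i), cover(i,j)
round 3: derive cover(c,j) via R2 from cover(c,d), cover(d,j)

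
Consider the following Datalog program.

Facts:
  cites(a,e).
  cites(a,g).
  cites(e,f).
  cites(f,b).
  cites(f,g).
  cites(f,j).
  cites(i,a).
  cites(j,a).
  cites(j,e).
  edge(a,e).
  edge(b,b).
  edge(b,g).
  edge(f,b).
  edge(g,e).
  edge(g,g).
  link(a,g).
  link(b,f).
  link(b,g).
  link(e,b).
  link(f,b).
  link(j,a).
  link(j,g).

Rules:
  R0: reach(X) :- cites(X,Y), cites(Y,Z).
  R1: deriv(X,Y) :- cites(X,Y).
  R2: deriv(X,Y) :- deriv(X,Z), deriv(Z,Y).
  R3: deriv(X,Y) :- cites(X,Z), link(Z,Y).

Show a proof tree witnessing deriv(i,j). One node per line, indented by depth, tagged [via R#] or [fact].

round 1: derive deriv(a,e) via R1 from cites(a,e)
round 1: derive deriv(a,g) via R1 from cites(a,g)
round 1: derive deriv(e,f) via R1 from cites(e,f)
round 1: derive deriv(f,b) via R1 from cites(f,b)
round 1: derive deriv(f,g) via R1 from cites(f,g)
round 1: derive deriv(f,j) via R1 from cites(f,j)
round 1: derive deriv(i,a) via R1 from cites(i,a)
round 1: derive deriv(j,a) via R1 from cites(j,a)
round 1: derive deriv(j,e) via R1 from cites(j,e)
round 1: derive deriv(a,b) via R3 from cites(a,e), link(e,b)
round 1: derive deriv(e,b) via R3 from cites(e,f), link(f,b)
round 1: derive deriv(f,a) via R3 from cites(f,j), link(j,a)
round 1: derive deriv(f,f) via R3 from cites(f,b), link(b,f)
round 1: derive deriv(i,g) via R3 from cites(i,a), link(a,g)
round 1: derive deriv(j,b) via R3 from cites(j,e), link(e,b)
round 1: derive deriv(j,g) via R3 from cites(j,a), link(a,g)
round 2: derive deriv(a,f) via R2 from deriv(a,e), deriv(e,f)
round 2: derive deriv(e,a) via R2 from deriv(e,f), deriv(f,a)
round 2: derive deriv(e,g) via R2 from deriv(e,f), deriv(f,g)
round 2: derive deriv(e,j) via R2 from deriv(e,f), deriv(f,j)
round 2: derive deriv(f,e) via R2 from deriv(f,a), deriv(a,e)
round 2: derive deriv(i,b) via R2 from deriv(i,a), deriv(a,b)
round 2: derive deriv(i,e) via R2 from deriv(i,a), deriv(a,e)
round 2: derive deriv(j,f) via R2 from deriv(j,e), deriv(e,f)
round 3: derive deriv(a,a) via R2 from deriv(a,e), deriv(e,a)
round 3: derive deriv(a,j) via R2 from deriv(a,e), deriv(e,j)
round 3: derive deriv(e,e) via R2 from deriv(e,a), deriv(a,e)
round 3: derive deriv(i,f) via R2 from deriv(i,a), deriv(a,f)
round 3: derive deriv(i,j) via R2 from deriv(i,e), deriv(e,j)
round 3: derive deriv(j,j) via R2 from deriv(j,e), deriv(e,j)

deriv(i,j)  [via R2]
  deriv(i,e)  [via R2]
    deriv(i,a)  [via R1]
      cites(i,a)  [fact]
    deriv(a,e)  [via R1]
      cites(a,e)  [fact]
  deriv(e,j)  [via R2]
    deriv(e,f)  [via R1]
      cites(e,f)  [fact]
    deriv(f,j)  [via R1]
      cites(f,j)  [fact]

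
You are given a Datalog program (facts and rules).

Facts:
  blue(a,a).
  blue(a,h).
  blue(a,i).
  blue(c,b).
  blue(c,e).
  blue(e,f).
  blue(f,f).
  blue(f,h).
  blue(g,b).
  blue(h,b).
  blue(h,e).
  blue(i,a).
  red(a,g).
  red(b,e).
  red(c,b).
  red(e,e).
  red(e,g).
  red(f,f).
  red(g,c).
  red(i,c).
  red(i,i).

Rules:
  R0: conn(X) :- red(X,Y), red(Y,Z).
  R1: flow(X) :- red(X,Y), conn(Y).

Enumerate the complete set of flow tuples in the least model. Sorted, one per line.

flow(a)
flow(b)
flow(c)
flow(e)
flow(f)
flow(g)
flow(i)

round 1: derive conn(a) via R0 from red(a,g), red(g,c)
round 1: derive conn(b) via R0 from red(b,e), red(e,e)
round 1: derive conn(c) via R0 from red(c,b), red(b,e)
round 1: derive conn(e) via R0 from red(e,e), red(e,e)
round 1: derive conn(f) via R0 from red(f,f), red(f,f)
round 1: derive conn(g) via R0 from red(g,c), red(c,b)
round 1: derive conn(i) via R0 from red(i,c), red(c,b)
round 2: derive flow(a) via R1 from red(a,g), conn(g)
round 2: derive flow(b) via R1 from red(b,e), conn(e)
round 2: derive flow(c) via R1 from red(c,b), conn(b)
round 2: derive flow(e) via R1 from red(e,e), conn(e)
round 2: derive flow(f) via R1 from red(f,f), conn(f)
round 2: derive flow(g) via R1 from red(g,c), conn(c)
round 2: derive flow(i) via R1 from red(i,c), conn(c)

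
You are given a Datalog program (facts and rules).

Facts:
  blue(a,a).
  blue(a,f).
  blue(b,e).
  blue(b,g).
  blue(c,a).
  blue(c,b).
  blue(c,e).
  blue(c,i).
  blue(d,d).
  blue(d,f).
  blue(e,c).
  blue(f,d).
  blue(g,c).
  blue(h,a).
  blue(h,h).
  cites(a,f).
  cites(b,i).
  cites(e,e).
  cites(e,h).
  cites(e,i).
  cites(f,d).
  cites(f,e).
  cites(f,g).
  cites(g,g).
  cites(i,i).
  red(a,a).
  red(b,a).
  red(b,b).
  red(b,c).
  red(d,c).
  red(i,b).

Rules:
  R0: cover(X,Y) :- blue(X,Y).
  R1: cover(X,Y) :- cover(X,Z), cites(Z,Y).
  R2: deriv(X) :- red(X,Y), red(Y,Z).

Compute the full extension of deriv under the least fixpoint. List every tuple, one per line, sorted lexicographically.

round 1: derive deriv(a) via R2 from red(a,a), red(a,a)
round 1: derive deriv(b) via R2 from red(b,a), red(a,a)
round 1: derive deriv(i) via R2 from red(i,b), red(b,a)

deriv(a)
deriv(b)
deriv(i)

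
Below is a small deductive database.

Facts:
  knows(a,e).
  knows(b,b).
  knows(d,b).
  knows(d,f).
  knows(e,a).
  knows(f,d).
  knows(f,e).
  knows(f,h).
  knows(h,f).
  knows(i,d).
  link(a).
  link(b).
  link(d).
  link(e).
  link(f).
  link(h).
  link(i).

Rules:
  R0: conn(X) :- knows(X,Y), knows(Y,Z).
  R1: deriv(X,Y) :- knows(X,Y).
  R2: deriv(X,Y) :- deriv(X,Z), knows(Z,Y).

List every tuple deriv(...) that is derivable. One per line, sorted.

round 1: derive deriv(a,e) via R1 from knows(a,e)
round 1: derive deriv(b,b) via R1 from knows(b,b)
round 1: derive deriv(d,b) via R1 from knows(d,b)
round 1: derive deriv(d,f) via R1 from knows(d,f)
round 1: derive deriv(e,a) via R1 from knows(e,a)
round 1: derive deriv(f,d) via R1 from knows(f,d)
round 1: derive deriv(f,e) via R1 from knows(f,e)
round 1: derive deriv(f,h) via R1 from knows(f,h)
round 1: derive deriv(h,f) via R1 from knows(h,f)
round 1: derive deriv(i,d) via R1 from knows(i,d)
round 2: derive deriv(a,a) via R2 from deriv(a,e), knows(e,a)
round 2: derive deriv(d,d) via R2 from deriv(d,f), knows(f,d)
round 2: derive deriv(d,e) via R2 from deriv(d,f), knows(f,e)
round 2: derive deriv(d,h) via R2 from deriv(d,f), knows(f,h)
round 2: derive deriv(e,e) via R2 from deriv(e,a), knows(a,e)
round 2: derive deriv(f,a) via R2 from deriv(f,e), knows(e,a)
round 2: derive deriv(f,b) via R2 from deriv(f,d), knows(d,b)
round 2: derive deriv(f,f) via R2 from deriv(f,d), knows(d,f)
round 2: derive deriv(h,d) via R2 from deriv(h,f), knows(f,d)
round 2: derive deriv(h,e) via R2 from deriv(h,f), knows(f,e)
round 2: derive deriv(h,h) via R2 from deriv(h,f), knows(f,h)
round 2: derive deriv(i,b) via R2 from deriv(i,d), knows(d,b)
round 2: derive deriv(i,f) via R2 from deriv(i,d), knows(d,f)
round 3: derive deriv(d,a) via R2 from deriv(d,e), knows(e,a)
round 3: derive deriv(h,a) via R2 from deriv(h,e), knows(e,a)
round 3: derive deriv(h,b) via R2 from deriv(h,d), knows(d,b)
round 3: derive deriv(i,e) via R2 from deriv(i,f), knows(f,e)
round 3: derive deriv(i,h) via R2 from deriv(i,f), knows(f,h)
round 4: derive deriv(i,a) via R2 from deriv(i,e), knows(e,a)

deriv(a,a)
deriv(a,e)
deriv(b,b)
deriv(d,a)
deriv(d,b)
deriv(d,d)
deriv(d,e)
deriv(d,f)
deriv(d,h)
deriv(e,a)
deriv(e,e)
deriv(f,a)
deriv(f,b)
deriv(f,d)
deriv(f,e)
deriv(f,f)
deriv(f,h)
deriv(h,a)
deriv(h,b)
deriv(h,d)
deriv(h,e)
deriv(h,f)
deriv(h,h)
deriv(i,a)
deriv(i,b)
deriv(i,d)
deriv(i,e)
deriv(i,f)
deriv(i,h)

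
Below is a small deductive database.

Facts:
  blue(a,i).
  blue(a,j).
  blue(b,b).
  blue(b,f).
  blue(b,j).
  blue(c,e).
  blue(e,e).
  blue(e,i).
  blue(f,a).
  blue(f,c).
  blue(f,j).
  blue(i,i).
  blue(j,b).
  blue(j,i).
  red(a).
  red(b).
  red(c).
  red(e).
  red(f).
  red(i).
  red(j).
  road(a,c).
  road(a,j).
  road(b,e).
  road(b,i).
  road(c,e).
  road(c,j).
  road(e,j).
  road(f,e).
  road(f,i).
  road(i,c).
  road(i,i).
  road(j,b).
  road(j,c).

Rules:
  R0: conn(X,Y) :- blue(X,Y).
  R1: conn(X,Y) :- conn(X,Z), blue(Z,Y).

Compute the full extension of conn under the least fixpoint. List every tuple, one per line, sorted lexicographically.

round 1: derive conn(a,i) via R0 from blue(a,i)
round 1: derive conn(a,j) via R0 from blue(a,j)
round 1: derive conn(b,b) via R0 from blue(b,b)
round 1: derive conn(b,f) via R0 from blue(b,f)
round 1: derive conn(b,j) via R0 from blue(b,j)
round 1: derive conn(c,e) via R0 from blue(c,e)
round 1: derive conn(e,e) via R0 from blue(e,e)
round 1: derive conn(e,i) via R0 from blue(e,i)
round 1: derive conn(f,a) via R0 from blue(f,a)
round 1: derive conn(f,c) via R0 from blue(f,c)
round 1: derive conn(f,j) via R0 from blue(f,j)
round 1: derive conn(i,i) via R0 from blue(i,i)
round 1: derive conn(j,b) via R0 from blue(j,b)
round 1: derive conn(j,i) via R0 from blue(j,i)
round 2: derive conn(a,b) via R1 from conn(a,j), blue(j,b)
round 2: derive conn(b,a) via R1 from conn(b,f), blue(f,a)
round 2: derive conn(b,c) via R1 from conn(b,f), blue(f,c)
round 2: derive conn(b,i) via R1 from conn(b,j), blue(j,i)
round 2: derive conn(c,i) via R1 from conn(c,e), blue(e,i)
round 2: derive conn(f,b) via R1 from conn(f,j), blue(j,b)
round 2: derive conn(f,e) via R1 from conn(f,c), blue(c,e)
round 2: derive conn(f,i) via R1 from conn(f,a), blue(a,i)
round 2: derive conn(j,f) via R1 from conn(j,b), blue(b,f)
round 2: derive conn(j,j) via R1 from conn(j,b), blue(b,j)
round 3: derive conn(a,f) via R1 from conn(a,b), blue(b,f)
round 3: derive conn(b,e) via R1 from conn(b,c), blue(c,e)
round 3: derive conn(f,f) via R1 from conn(f,b), blue(b,f)
round 3: derive conn(j,a) via R1 from conn(j,f), blue(f,a)
round 3: derive conn(j,c) via R1 from conn(j,f), blue(f,c)
round 4: derive conn(a,a) via R1 from conn(a,f), blue(f,a)
round 4: derive conn(a,c) via R1 from conn(a,f), blue(f,c)
round 4: derive conn(j,e) via R1 from conn(j,c), blue(c,e)
round 5: derive conn(a,e) via R1 from conn(a,c), blue(c,e)

conn(a,a)
conn(a,b)
conn(a,c)
conn(a,e)
conn(a,f)
conn(a,i)
conn(a,j)
conn(b,a)
conn(b,b)
conn(b,c)
conn(b,e)
conn(b,f)
conn(b,i)
conn(b,j)
conn(c,e)
conn(c,i)
conn(e,e)
conn(e,i)
conn(f,a)
conn(f,b)
conn(f,c)
conn(f,e)
conn(f,f)
conn(f,i)
conn(f,j)
conn(i,i)
conn(j,a)
conn(j,b)
conn(j,c)
conn(j,e)
conn(j,f)
conn(j,i)
conn(j,j)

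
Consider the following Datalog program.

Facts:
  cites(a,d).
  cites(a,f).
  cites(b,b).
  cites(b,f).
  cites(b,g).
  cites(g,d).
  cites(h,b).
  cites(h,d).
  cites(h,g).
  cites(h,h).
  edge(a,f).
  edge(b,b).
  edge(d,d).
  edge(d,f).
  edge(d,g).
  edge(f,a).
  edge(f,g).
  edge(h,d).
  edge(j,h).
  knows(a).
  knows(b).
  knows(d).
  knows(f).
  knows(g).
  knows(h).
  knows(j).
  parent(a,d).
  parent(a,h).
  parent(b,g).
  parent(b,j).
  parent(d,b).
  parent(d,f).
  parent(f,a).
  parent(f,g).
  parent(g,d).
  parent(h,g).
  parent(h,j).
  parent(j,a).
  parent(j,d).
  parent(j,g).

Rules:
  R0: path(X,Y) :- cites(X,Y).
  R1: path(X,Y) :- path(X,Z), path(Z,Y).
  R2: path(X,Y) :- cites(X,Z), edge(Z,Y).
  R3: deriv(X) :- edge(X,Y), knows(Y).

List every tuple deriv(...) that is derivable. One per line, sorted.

round 1: derive deriv(a) via R3 from edge(a,f), knows(f)
round 1: derive deriv(b) via R3 from edge(b,b), knows(b)
round 1: derive deriv(d) via R3 from edge(d,d), knows(d)
round 1: derive deriv(f) via R3 from edge(f,a), knows(a)
round 1: derive deriv(h) via R3 from edge(h,d), knows(d)
round 1: derive deriv(j) via R3 from edge(j,h), knows(h)

deriv(a)
deriv(b)
deriv(d)
deriv(f)
deriv(h)
deriv(j)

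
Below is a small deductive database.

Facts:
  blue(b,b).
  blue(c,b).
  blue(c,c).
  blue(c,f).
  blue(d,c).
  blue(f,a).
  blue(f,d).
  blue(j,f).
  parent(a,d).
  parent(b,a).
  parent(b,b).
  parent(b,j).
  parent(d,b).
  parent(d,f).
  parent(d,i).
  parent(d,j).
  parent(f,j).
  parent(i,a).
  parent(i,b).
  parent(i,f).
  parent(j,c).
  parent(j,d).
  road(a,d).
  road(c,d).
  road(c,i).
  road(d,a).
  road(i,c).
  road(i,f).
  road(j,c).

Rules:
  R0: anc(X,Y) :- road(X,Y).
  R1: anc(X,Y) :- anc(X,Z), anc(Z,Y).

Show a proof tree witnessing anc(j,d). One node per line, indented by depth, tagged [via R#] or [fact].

anc(j,d)  [via R1]
  anc(j,c)  [via R0]
    road(j,c)  [fact]
  anc(c,d)  [via R0]
    road(c,d)  [fact]

round 1: derive anc(a,d) via R0 from road(a,d)
round 1: derive anc(c,d) via R0 from road(c,d)
round 1: derive anc(c,i) via R0 from road(c,i)
round 1: derive anc(d,a) via R0 from road(d,a)
round 1: derive anc(i,c) via R0 from road(i,c)
round 1: derive anc(i,f) via R0 from road(i,f)
round 1: derive anc(j,c) via R0 from road(j,c)
round 2: derive anc(a,a) via R1 from anc(a,d), anc(d,a)
round 2: derive anc(c,a) via R1 from anc(c,d), anc(d,a)
round 2: derive anc(c,c) via R1 from anc(c,i), anc(i,c)
round 2: derive anc(c,f) via R1 from anc(c,i), anc(i,f)
round 2: derive anc(d,d) via R1 from anc(d,a), anc(a,d)
round 2: derive anc(i,d) via R1 from anc(i,c), anc(c,d)
round 2: derive anc(i,i) via R1 from anc(i,c), anc(c,i)
round 2: derive anc(j,d) via R1 from anc(j,c), anc(c,d)
round 2: derive anc(j,i) via R1 from anc(j,c), anc(c,i)
round 3: derive anc(i,a) via R1 from anc(i,c), anc(c,a)
round 3: derive anc(j,a) via R1 from anc(j,c), anc(c,a)
round 3: derive anc(j,f) via R1 from anc(j,c), anc(c,f)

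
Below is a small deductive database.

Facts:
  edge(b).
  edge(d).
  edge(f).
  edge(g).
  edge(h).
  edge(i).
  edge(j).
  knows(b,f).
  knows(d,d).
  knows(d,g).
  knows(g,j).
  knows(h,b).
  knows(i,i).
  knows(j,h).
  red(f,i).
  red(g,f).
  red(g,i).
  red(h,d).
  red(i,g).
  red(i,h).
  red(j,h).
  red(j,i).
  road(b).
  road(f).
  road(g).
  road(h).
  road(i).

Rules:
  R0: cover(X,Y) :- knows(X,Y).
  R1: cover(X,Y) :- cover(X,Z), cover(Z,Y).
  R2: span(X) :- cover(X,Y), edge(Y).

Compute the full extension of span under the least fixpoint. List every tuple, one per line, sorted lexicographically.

span(b)
span(d)
span(g)
span(h)
span(i)
span(j)

round 1: derive cover(b,f) via R0 from knows(b,f)
round 1: derive cover(d,d) via R0 from knows(d,d)
round 1: derive cover(d,g) via R0 from knows(d,g)
round 1: derive cover(g,j) via R0 from knows(g,j)
round 1: derive cover(h,b) via R0 from knows(h,b)
round 1: derive cover(i,i) via R0 from knows(i,i)
round 1: derive cover(j,h) via R0 from knows(j,h)
round 2: derive cover(d,j) via R1 from cover(d,g), cover(g,j)
round 2: derive cover(g,h) via R1 from cover(g,j), cover(j,h)
round 2: derive cover(h,f) via R1 from cover(h,b), cover(b,f)
round 2: derive cover(j,b) via R1 from cover(j,h), cover(h,b)
round 2: derive span(b) via R2 from cover(b,f), edge(f)
round 2: derive span(d) via R2 from cover(d,d), edge(d)
round 2: derive span(g) via R2 from cover(g,j), edge(j)
round 2: derive span(h) via R2 from cover(h,b), edge(b)
round 2: derive span(i) via R2 from cover(i,i), edge(i)
round 2: derive span(j) via R2 from cover(j,h), edge(h)
round 3: derive cover(d,b) via R1 from cover(d,j), cover(j,b)
round 3: derive cover(d,h) via R1 from cover(d,g), cover(g,h)
round 3: derive cover(g,b) via R1 from cover(g,h), cover(h,b)
round 3: derive cover(g,f) via R1 from cover(g,h), cover(h,f)
round 3: derive cover(j,f) via R1 from cover(j,b), cover(b,f)
round 4: derive cover(d,f) via R1 from cover(d,b), cover(b,f)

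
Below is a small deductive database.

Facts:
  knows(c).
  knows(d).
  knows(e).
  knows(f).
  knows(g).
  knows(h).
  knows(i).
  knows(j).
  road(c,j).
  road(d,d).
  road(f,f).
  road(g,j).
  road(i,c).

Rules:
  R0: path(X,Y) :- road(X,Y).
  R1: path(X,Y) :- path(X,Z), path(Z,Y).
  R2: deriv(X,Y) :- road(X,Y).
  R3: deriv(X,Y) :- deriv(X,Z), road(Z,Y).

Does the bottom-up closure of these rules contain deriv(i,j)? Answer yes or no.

round 1: derive deriv(c,j) via R2 from road(c,j)
round 1: derive deriv(d,d) via R2 from road(d,d)
round 1: derive deriv(f,f) via R2 from road(f,f)
round 1: derive deriv(g,j) via R2 from road(g,j)
round 1: derive deriv(i,c) via R2 from road(i,c)
round 2: derive deriv(i,j) via R3 from deriv(i,c), road(c,j)

yes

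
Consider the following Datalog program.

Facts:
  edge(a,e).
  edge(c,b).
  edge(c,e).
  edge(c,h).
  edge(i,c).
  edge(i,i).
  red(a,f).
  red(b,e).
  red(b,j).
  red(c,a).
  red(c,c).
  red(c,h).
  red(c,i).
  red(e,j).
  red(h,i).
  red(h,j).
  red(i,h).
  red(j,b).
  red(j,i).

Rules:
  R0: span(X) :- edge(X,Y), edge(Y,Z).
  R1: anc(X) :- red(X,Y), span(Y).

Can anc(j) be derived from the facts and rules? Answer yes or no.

round 1: derive span(i) via R0 from edge(i,c), edge(c,b)
round 2: derive anc(c) via R1 from red(c,i), span(i)
round 2: derive anc(h) via R1 from red(h,i), span(i)
round 2: derive anc(j) via R1 from red(j,i), span(i)

yes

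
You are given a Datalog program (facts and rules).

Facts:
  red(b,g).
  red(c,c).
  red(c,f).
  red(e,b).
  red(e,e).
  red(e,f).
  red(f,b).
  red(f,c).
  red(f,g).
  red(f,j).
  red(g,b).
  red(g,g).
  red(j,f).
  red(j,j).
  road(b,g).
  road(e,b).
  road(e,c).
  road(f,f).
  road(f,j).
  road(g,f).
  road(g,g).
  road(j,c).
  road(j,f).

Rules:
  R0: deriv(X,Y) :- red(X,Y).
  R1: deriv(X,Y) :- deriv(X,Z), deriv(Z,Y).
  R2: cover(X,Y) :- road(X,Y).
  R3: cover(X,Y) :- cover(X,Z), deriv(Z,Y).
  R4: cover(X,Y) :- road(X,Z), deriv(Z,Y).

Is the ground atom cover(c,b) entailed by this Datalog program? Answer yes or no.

round 1: derive deriv(b,g) via R0 from red(b,g)
round 1: derive deriv(c,c) via R0 from red(c,c)
round 1: derive deriv(c,f) via R0 from red(c,f)
round 1: derive deriv(e,b) via R0 from red(e,b)
round 1: derive deriv(e,e) via R0 from red(e,e)
round 1: derive deriv(e,f) via R0 from red(e,f)
round 1: derive deriv(f,b) via R0 from red(f,b)
round 1: derive deriv(f,c) via R0 from red(f,c)
round 1: derive deriv(f,g) via R0 from red(f,g)
round 1: derive deriv(f,j) via R0 from red(f,j)
round 1: derive deriv(g,b) via R0 from red(g,b)
round 1: derive deriv(g,g) via R0 from red(g,g)
round 1: derive deriv(j,f) via R0 from red(j,f)
round 1: derive deriv(j,j) via R0 from red(j,j)
round 1: derive cover(b,g) via R2 from road(b,g)
round 1: derive cover(e,b) via R2 from road(e,b)
round 1: derive cover(e,c) via R2 from road(e,c)
round 1: derive cover(f,f) via R2 from road(f,f)
round 1: derive cover(f,j) via R2 from road(f,j)
round 1: derive cover(g,f) via R2 from road(g,f)
round 1: derive cover(g,g) via R2 from road(g,g)
round 1: derive cover(j,c) via R2 from road(j,c)
round 1: derive cover(j,f) via R2 from road(j,f)
round 2: derive deriv(b,b) via R1 from deriv(b,g), deriv(g,b)
round 2: derive deriv(c,b) via R1 from deriv(c,f), deriv(f,b)
round 2: derive deriv(c,g) via R1 from deriv(c,f), deriv(f,g)
round 2: derive deriv(c,j) via R1 from deriv(c,f), deriv(f,j)
round 2: derive deriv(e,c) via R1 from deriv(e,f), deriv(f,c)
round 2: derive deriv(e,g) via R1 from deriv(e,b), deriv(b,g)
round 2: derive deriv(e,j) via R1 from deriv(e,f), deriv(f,j)
round 2: derive deriv(f,f) via R1 from deriv(f,c), deriv(c,f)
round 2: derive deriv(j,b) via R1 from deriv(j,f), deriv(f,b)
round 2: derive deriv(j,c) via R1 from deriv(j,f), deriv(f,c)
round 2: derive deriv(j,g) via R1 from deriv(j,f), deriv(f,g)
round 2: derive cover(b,b) via R3 from cover(b,g), deriv(g,b)
round 2: derive cover(e,f) via R3 from cover(e,c), deriv(c,f)
round 2: derive cover(e,g) via R3 from cover(e,b), deriv(b,g)
round 2: derive cover(f,b) via R3 from cover(f,f), deriv(f,b)
round 2: derive cover(f,c) via R3 from cover(f,f), deriv(f,c)
round 2: derive cover(f,g) via R3 from cover(f,f), deriv(f,g)
round 2: derive cover(g,b) via R3 from cover(g,f), deriv(f,b)
round 2: derive cover(g,c) via R3 from cover(g,f), deriv(f,c)
round 2: derive cover(g,j) via R3 from cover(g,f), deriv(f,j)
round 2: derive cover(j,b) via R3 from cover(j,f), deriv(f,b)
round 2: derive cover(j,g) via R3 from cover(j,f), deriv(f,g)
round 2: derive cover(j,j) via R3 from cover(j,f), deriv(f,j)
round 3: derive cover(e,j) via R3 from cover(e,c), deriv(c,j)

no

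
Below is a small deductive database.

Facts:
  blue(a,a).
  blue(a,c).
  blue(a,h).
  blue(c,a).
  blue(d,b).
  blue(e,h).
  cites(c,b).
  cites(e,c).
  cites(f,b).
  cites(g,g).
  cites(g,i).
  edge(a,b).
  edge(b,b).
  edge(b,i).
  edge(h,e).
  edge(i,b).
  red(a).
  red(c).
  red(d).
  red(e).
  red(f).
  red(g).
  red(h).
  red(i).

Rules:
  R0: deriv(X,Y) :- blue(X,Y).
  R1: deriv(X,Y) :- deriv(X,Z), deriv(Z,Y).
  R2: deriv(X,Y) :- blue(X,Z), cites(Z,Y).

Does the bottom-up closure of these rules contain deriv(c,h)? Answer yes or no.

yes

round 1: derive deriv(a,a) via R0 from blue(a,a)
round 1: derive deriv(a,c) via R0 from blue(a,c)
round 1: derive deriv(a,h) via R0 from blue(a,h)
round 1: derive deriv(c,a) via R0 from blue(c,a)
round 1: derive deriv(d,b) via R0 from blue(d,b)
round 1: derive deriv(e,h) via R0 from blue(e,h)
round 1: derive deriv(a,b) via R2 from blue(a,c), cites(c,b)
round 2: derive deriv(c,b) via R1 from deriv(c,a), deriv(a,b)
round 2: derive deriv(c,c) via R1 from deriv(c,a), deriv(a,c)
round 2: derive deriv(c,h) via R1 from deriv(c,a), deriv(a,h)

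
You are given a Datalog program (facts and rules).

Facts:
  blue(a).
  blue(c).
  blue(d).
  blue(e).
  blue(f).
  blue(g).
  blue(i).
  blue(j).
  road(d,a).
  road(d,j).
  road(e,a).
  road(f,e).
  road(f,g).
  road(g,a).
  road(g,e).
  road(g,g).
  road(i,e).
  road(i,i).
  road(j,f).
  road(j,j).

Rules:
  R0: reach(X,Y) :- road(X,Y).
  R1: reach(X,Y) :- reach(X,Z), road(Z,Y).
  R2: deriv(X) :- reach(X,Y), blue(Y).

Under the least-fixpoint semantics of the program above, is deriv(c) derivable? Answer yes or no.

round 1: derive reach(d,a) via R0 from road(d,a)
round 1: derive reach(d,j) via R0 from road(d,j)
round 1: derive reach(e,a) via R0 from road(e,a)
round 1: derive reach(f,e) via R0 from road(f,e)
round 1: derive reach(f,g) via R0 from road(f,g)
round 1: derive reach(g,a) via R0 from road(g,a)
round 1: derive reach(g,e) via R0 from road(g,e)
round 1: derive reach(g,g) via R0 from road(g,g)
round 1: derive reach(i,e) via R0 from road(i,e)
round 1: derive reach(i,i) via R0 from road(i,i)
round 1: derive reach(j,f) via R0 from road(j,f)
round 1: derive reach(j,j) via R0 from road(j,j)
round 2: derive reach(d,f) via R1 from reach(d,j), road(j,f)
round 2: derive reach(f,a) via R1 from reach(f,e), road(e,a)
round 2: derive reach(i,a) via R1 from reach(i,e), road(e,a)
round 2: derive reach(j,e) via R1 from reach(j,f), road(f,e)
round 2: derive reach(j,g) via R1 from reach(j,f), road(f,g)
round 2: derive deriv(d) via R2 from reach(d,a), blue(a)
round 2: derive deriv(e) via R2 from reach(e,a), blue(a)
round 2: derive deriv(f) via R2 from reach(f,e), blue(e)
round 2: derive deriv(g) via R2 from reach(g,a), blue(a)
round 2: derive deriv(i) via R2 from reach(i,e), blue(e)
round 2: derive deriv(j) via R2 from reach(j,f), blue(f)
round 3: derive reach(d,e) via R1 from reach(d,f), road(f,e)
round 3: derive reach(d,g) via R1 from reach(d,f), road(f,g)
round 3: derive reach(j,a) via R1 from reach(j,e), road(e,a)

no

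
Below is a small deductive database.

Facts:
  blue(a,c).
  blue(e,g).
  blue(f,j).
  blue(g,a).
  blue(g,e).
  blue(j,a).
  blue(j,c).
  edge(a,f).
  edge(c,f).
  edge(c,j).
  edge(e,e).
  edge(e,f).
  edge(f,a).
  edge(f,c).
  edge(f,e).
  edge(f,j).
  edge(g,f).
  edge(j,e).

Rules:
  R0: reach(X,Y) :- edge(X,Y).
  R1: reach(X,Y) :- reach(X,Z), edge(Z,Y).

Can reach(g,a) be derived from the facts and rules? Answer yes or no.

round 1: derive reach(a,f) via R0 from edge(a,f)
round 1: derive reach(c,f) via R0 from edge(c,f)
round 1: derive reach(c,j) via R0 from edge(c,j)
round 1: derive reach(e,e) via R0 from edge(e,e)
round 1: derive reach(e,f) via R0 from edge(e,f)
round 1: derive reach(f,a) via R0 from edge(f,a)
round 1: derive reach(f,c) via R0 from edge(f,c)
round 1: derive reach(f,e) via R0 from edge(f,e)
round 1: derive reach(f,j) via R0 from edge(f,j)
round 1: derive reach(g,f) via R0 from edge(g,f)
round 1: derive reach(j,e) via R0 from edge(j,e)
round 2: derive reach(a,a) via R1 from reach(a,f), edge(f,a)
round 2: derive reach(a,c) via R1 from reach(a,f), edge(f,c)
round 2: derive reach(a,e) via R1 from reach(a,f), edge(f,e)
round 2: derive reach(a,j) via R1 from reach(a,f), edge(f,j)
round 2: derive reach(c,a) via R1 from reach(c,f), edge(f,a)
round 2: derive reach(c,c) via R1 from reach(c,f), edge(f,c)
round 2: derive reach(c,e) via R1 from reach(c,f), edge(f,e)
round 2: derive reach(e,a) via R1 from reach(e,f), edge(f,a)
round 2: derive reach(e,c) via R1 from reach(e,f), edge(f,c)
round 2: derive reach(e,j) via R1 from reach(e,f), edge(f,j)
round 2: derive reach(f,f) via R1 from reach(f,a), edge(a,f)
round 2: derive reach(g,a) via R1 from reach(g,f), edge(f,a)
round 2: derive reach(g,c) via R1 from reach(g,f), edge(f,c)
round 2: derive reach(g,e) via R1 from reach(g,f), edge(f,e)
round 2: derive reach(g,j) via R1 from reach(g,f), edge(f,j)
round 2: derive reach(j,f) via R1 from reach(j,e), edge(e,f)
round 3: derive reach(j,a) via R1 from reach(j,f), edge(f,a)
round 3: derive reach(j,c) via R1 from reach(j,f), edge(f,c)
round 3: derive reach(j,j) via R1 from reach(j,f), edge(f,j)

yes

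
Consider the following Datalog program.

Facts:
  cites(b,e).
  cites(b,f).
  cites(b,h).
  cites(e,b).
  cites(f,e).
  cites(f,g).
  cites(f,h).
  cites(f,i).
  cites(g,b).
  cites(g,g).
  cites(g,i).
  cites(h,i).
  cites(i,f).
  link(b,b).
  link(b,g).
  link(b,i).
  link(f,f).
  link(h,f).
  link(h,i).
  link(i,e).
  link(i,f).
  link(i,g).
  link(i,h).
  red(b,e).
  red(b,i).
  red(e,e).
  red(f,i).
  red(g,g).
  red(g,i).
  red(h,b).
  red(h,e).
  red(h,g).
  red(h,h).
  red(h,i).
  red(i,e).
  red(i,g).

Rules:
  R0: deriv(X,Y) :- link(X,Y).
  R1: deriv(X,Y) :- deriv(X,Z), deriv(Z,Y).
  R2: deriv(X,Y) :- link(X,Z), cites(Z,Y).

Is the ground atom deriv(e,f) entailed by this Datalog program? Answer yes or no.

no

round 1: derive deriv(b,b) via R0 from link(b,b)
round 1: derive deriv(b,g) via R0 from link(b,g)
round 1: derive deriv(b,i) via R0 from link(b,i)
round 1: derive deriv(f,f) via R0 from link(f,f)
round 1: derive deriv(h,f) via R0 from link(h,f)
round 1: derive deriv(h,i) via R0 from link(h,i)
round 1: derive deriv(i,e) via R0 from link(i,e)
round 1: derive deriv(i,f) via R0 from link(i,f)
round 1: derive deriv(i,g) via R0 from link(i,g)
round 1: derive deriv(i,h) via R0 from link(i,h)
round 1: derive deriv(b,e) via R2 from link(b,b), cites(b,e)
round 1: derive deriv(b,f) via R2 from link(b,b), cites(b,f)
round 1: derive deriv(b,h) via R2 from link(b,b), cites(b,h)
round 1: derive deriv(f,e) via R2 from link(f,f), cites(f,e)
round 1: derive deriv(f,g) via R2 from link(f,f), cites(f,g)
round 1: derive deriv(f,h) via R2 from link(f,f), cites(f,h)
round 1: derive deriv(f,i) via R2 from link(f,f), cites(f,i)
round 1: derive deriv(h,e) via R2 from link(h,f), cites(f,e)
round 1: derive deriv(h,g) via R2 from link(h,f), cites(f,g)
round 1: derive deriv(h,h) via R2 from link(h,f), cites(f,h)
round 1: derive deriv(i,b) via R2 from link(i,e), cites(e,b)
round 1: derive deriv(i,i) via R2 from link(i,f), cites(f,i)
round 2: derive deriv(f,b) via R1 from deriv(f,i), deriv(i,b)
round 2: derive deriv(h,b) via R1 from deriv(h,i), deriv(i,b)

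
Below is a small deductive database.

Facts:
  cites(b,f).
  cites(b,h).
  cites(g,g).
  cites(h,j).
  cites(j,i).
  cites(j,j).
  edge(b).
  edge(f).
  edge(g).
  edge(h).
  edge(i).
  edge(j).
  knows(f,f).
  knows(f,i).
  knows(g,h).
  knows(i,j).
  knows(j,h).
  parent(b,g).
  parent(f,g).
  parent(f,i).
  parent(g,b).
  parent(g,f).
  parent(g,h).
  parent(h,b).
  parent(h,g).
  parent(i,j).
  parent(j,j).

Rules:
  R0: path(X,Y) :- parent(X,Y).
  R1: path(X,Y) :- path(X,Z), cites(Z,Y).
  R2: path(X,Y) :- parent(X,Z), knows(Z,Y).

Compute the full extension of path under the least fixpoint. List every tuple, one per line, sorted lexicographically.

round 1: derive path(b,g) via R0 from parent(b,g)
round 1: derive path(f,g) via R0 from parent(f,g)
round 1: derive path(f,i) via R0 from parent(f,i)
round 1: derive path(g,b) via R0 from parent(g,b)
round 1: derive path(g,f) via R0 from parent(g,f)
round 1: derive path(g,h) via R0 from parent(g,h)
round 1: derive path(h,b) via R0 from parent(h,b)
round 1: derive path(h,g) via R0 from parent(h,g)
round 1: derive path(i,j) via R0 from parent(i,j)
round 1: derive path(j,j) via R0 from parent(j,j)
round 1: derive path(b,h) via R2 from parent(b,g), knows(g,h)
round 1: derive path(f,h) via R2 from parent(f,g), knows(g,h)
round 1: derive path(f,j) via R2 from parent(f,i), knows(i,j)
round 1: derive path(g,i) via R2 from parent(g,f), knows(f,i)
round 1: derive path(h,h) via R2 from parent(h,g), knows(g,h)
round 1: derive path(i,h) via R2 from parent(i,j), knows(j,h)
round 1: derive path(j,h) via R2 from parent(j,j), knows(j,h)
round 2: derive path(b,j) via R1 from path(b,h), cites(h,j)
round 2: derive path(g,j) via R1 from path(g,h), cites(h,j)
round 2: derive path(h,f) via R1 from path(h,b), cites(b,f)
round 2: derive path(h,j) via R1 from path(h,h), cites(h,j)
round 2: derive path(i,i) via R1 from path(i,j), cites(j,i)
round 2: derive path(j,i) via R1 from path(j,j), cites(j,i)
round 3: derive path(b,i) via R1 from path(b,j), cites(j,i)
round 3: derive path(h,i) via R1 from path(h,j), cites(j,i)

path(b,g)
path(b,h)
path(b,i)
path(b,j)
path(f,g)
path(f,h)
path(f,i)
path(f,j)
path(g,b)
path(g,f)
path(g,h)
path(g,i)
path(g,j)
path(h,b)
path(h,f)
path(h,g)
path(h,h)
path(h,i)
path(h,j)
path(i,h)
path(i,i)
path(i,j)
path(j,h)
path(j,i)
path(j,j)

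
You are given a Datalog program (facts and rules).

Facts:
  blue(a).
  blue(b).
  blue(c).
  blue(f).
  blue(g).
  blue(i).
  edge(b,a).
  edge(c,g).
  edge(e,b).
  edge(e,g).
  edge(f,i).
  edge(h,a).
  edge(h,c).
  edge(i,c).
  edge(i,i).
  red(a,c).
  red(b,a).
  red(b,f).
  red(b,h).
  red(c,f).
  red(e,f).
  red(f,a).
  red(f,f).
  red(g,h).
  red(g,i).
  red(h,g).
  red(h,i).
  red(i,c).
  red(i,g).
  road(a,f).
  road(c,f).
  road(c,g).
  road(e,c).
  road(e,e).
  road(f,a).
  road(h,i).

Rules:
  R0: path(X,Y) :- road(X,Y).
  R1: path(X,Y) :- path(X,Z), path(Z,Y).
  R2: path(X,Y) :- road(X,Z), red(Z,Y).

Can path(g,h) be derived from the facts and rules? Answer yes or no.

round 1: derive path(a,f) via R0 from road(a,f)
round 1: derive path(c,f) via R0 from road(c,f)
round 1: derive path(c,g) via R0 from road(c,g)
round 1: derive path(e,c) via R0 from road(e,c)
round 1: derive path(e,e) via R0 from road(e,e)
round 1: derive path(f,a) via R0 from road(f,a)
round 1: derive path(h,i) via R0 from road(h,i)
round 1: derive path(a,a) via R2 from road(a,f), red(f,a)
round 1: derive path(c,a) via R2 from road(c,f), red(f,a)
round 1: derive path(c,h) via R2 from road(c,g), red(g,h)
round 1: derive path(c,i) via R2 from road(c,g), red(g,i)
round 1: derive path(e,f) via R2 from road(e,c), red(c,f)
round 1: derive path(f,c) via R2 from road(f,a), red(a,c)
round 1: derive path(h,c) via R2 from road(h,i), red(i,c)
round 1: derive path(h,g) via R2 from road(h,i), red(i,g)
round 2: derive path(a,c) via R1 from path(a,f), path(f,c)
round 2: derive path(c,c) via R1 from path(c,f), path(f,c)
round 2: derive path(e,a) via R1 from path(e,c), path(c,a)
round 2: derive path(e,g) via R1 from path(e,c), path(c,g)
round 2: derive path(e,h) via R1 from path(e,c), path(c,h)
round 2: derive path(e,i) via R1 from path(e,c), path(c,i)
round 2: derive path(f,f) via R1 from path(f,a), path(a,f)
round 2: derive path(f,g) via R1 from path(f,c), path(c,g)
round 2: derive path(f,h) via R1 from path(f,c), path(c,h)
round 2: derive path(f,i) via R1 from path(f,c), path(c,i)
round 2: derive path(h,a) via R1 from path(h,c), path(c,a)
round 2: derive path(h,f) via R1 from path(h,c), path(c,f)
round 2: derive path(h,h) via R1 from path(h,c), path(c,h)
round 3: derive path(a,g) via R1 from path(a,c), path(c,g)
round 3: derive path(a,h) via R1 from path(a,c), path(c,h)
round 3: derive path(a,i) via R1 from path(a,c), path(c,i)

no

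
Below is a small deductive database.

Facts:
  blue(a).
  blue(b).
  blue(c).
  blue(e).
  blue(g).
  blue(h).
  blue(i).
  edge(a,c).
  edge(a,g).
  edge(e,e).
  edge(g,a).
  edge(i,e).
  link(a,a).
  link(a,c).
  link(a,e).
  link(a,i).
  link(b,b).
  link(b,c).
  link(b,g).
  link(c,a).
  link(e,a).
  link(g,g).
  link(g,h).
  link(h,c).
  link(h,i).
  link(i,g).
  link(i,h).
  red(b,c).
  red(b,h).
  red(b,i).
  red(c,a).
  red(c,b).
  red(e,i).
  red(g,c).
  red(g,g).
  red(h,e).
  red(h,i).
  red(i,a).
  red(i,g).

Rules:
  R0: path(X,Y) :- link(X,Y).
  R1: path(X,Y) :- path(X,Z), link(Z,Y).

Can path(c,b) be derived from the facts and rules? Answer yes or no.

no

round 1: derive path(a,a) via R0 from link(a,a)
round 1: derive path(a,c) via R0 from link(a,c)
round 1: derive path(a,e) via R0 from link(a,e)
round 1: derive path(a,i) via R0 from link(a,i)
round 1: derive path(b,b) via R0 from link(b,b)
round 1: derive path(b,c) via R0 from link(b,c)
round 1: derive path(b,g) via R0 from link(b,g)
round 1: derive path(c,a) via R0 from link(c,a)
round 1: derive path(e,a) via R0 from link(e,a)
round 1: derive path(g,g) via R0 from link(g,g)
round 1: derive path(g,h) via R0 from link(g,h)
round 1: derive path(h,c) via R0 from link(h,c)
round 1: derive path(h,i) via R0 from link(h,i)
round 1: derive path(i,g) via R0 from link(i,g)
round 1: derive path(i,h) via R0 from link(i,h)
round 2: derive path(a,g) via R1 from path(a,i), link(i,g)
round 2: derive path(a,h) via R1 from path(a,i), link(i,h)
round 2: derive path(b,a) via R1 from path(b,c), link(c,a)
round 2: derive path(b,h) via R1 from path(b,g), link(g,h)
round 2: derive path(c,c) via R1 from path(c,a), link(a,c)
round 2: derive path(c,e) via R1 from path(c,a), link(a,e)
round 2: derive path(c,i) via R1 from path(c,a), link(a,i)
round 2: derive path(e,c) via R1 from path(e,a), link(a,c)
round 2: derive path(e,e) via R1 from path(e,a), link(a,e)
round 2: derive path(e,i) via R1 from path(e,a), link(a,i)
round 2: derive path(g,c) via R1 from path(g,h), link(h,c)
round 2: derive path(g,i) via R1 from path(g,h), link(h,i)
round 2: derive path(h,a) via R1 from path(h,c), link(c,a)
round 2: derive path(h,g) via R1 from path(h,i), link(i,g)
round 2: derive path(h,h) via R1 from path(h,i), link(i,h)
round 2: derive path(i,c) via R1 from path(i,h), link(h,c)
round 2: derive path(i,i) via R1 from path(i,h), link(h,i)
round 3: derive path(b,e) via R1 from path(b,a), link(a,e)
round 3: derive path(b,i) via R1 from path(b,a), link(a,i)
round 3: derive path(c,g) via R1 from path(c,i), link(i,g)
round 3: derive path(c,h) via R1 from path(c,i), link(i,h)
round 3: derive path(e,g) via R1 from path(e,i), link(i,g)
round 3: derive path(e,h) via R1 from path(e,i), link(i,h)
round 3: derive path(g,a) via R1 from path(g,c), link(c,a)
round 3: derive path(h,e) via R1 from path(h,a), link(a,e)
round 3: derive path(i,a) via R1 from path(i,c), link(c,a)
round 4: derive path(g,e) via R1 from path(g,a), link(a,e)
round 4: derive path(i,e) via R1 from path(i,a), link(a,e)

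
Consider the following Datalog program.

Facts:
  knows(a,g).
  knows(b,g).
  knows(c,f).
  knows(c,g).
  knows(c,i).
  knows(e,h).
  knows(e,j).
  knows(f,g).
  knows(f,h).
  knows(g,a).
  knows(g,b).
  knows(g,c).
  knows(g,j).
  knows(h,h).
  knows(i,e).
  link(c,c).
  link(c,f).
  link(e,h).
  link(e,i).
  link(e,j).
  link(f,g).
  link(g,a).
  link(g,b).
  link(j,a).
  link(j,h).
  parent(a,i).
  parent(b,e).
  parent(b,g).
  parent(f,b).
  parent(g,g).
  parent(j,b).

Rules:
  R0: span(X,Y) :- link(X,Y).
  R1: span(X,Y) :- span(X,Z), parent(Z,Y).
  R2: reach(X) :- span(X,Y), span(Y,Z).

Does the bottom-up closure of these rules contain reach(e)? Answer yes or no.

round 1: derive span(c,c) via R0 from link(c,c)
round 1: derive span(c,f) via R0 from link(c,f)
round 1: derive span(e,h) via R0 from link(e,h)
round 1: derive span(e,i) via R0 from link(e,i)
round 1: derive span(e,j) via R0 from link(e,j)
round 1: derive span(f,g) via R0 from link(f,g)
round 1: derive span(g,a) via R0 from link(g,a)
round 1: derive span(g,b) via R0 from link(g,b)
round 1: derive span(j,a) via R0 from link(j,a)
round 1: derive span(j,h) via R0 from link(j,h)
round 2: derive span(c,b) via R1 from span(c,f), parent(f,b)
round 2: derive span(e,b) via R1 from span(e,j), parent(j,b)
round 2: derive span(g,e) via R1 from span(g,b), parent(b,e)
round 2: derive span(g,g) via R1 from span(g,b), parent(b,g)
round 2: derive span(g,i) via R1 from span(g,a), parent(a,i)
round 2: derive span(j,i) via R1 from span(j,a), parent(a,i)
round 2: derive reach(c) via R2 from span(c,c), span(c,c)
round 2: derive reach(e) via R2 from span(e,j), span(j,a)
round 2: derive reach(f) via R2 from span(f,g), span(g,a)
round 3: derive span(c,e) via R1 from span(c,b), parent(b,e)
round 3: derive span(c,g) via R1 from span(c,b), parent(b,g)
round 3: derive span(e,e) via R1 from span(e,b), parent(b,e)
round 3: derive span(e,g) via R1 from span(e,b), parent(b,g)
round 3: derive reach(g) via R2 from span(g,e), span(e,b)

yes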